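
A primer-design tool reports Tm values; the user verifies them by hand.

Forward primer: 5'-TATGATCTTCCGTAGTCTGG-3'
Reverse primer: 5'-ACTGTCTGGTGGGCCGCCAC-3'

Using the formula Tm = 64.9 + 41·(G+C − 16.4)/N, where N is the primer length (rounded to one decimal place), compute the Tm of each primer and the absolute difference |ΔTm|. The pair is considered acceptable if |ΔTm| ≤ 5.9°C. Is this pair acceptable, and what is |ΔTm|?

|ΔTm| = 10.3°C; the pair is not acceptable.

Forward: G+C = 9, N = 20 → Tm = 64.9 + 41·(9 − 16.4)/20 = 49.7°C.
Reverse: G+C = 14, N = 20 → Tm = 64.9 + 41·(14 − 16.4)/20 = 60.0°C.
|ΔTm| = |49.7 − 60.0| = 10.3°C, > 5.9°C.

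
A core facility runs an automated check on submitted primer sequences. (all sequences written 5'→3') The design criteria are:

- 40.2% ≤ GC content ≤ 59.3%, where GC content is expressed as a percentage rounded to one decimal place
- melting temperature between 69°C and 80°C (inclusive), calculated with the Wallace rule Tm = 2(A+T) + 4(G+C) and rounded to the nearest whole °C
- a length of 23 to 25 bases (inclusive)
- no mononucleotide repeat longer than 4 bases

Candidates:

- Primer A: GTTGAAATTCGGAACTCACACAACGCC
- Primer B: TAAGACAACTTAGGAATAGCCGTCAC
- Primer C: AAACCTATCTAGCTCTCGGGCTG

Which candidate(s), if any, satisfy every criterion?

Primer C only.

Primer A (27 nt, A=9 T=5 G=5 C=8): GC 13/27 = 48.1% ✓; Tm = 2·14 + 4·13 = 80°C ✓; length 27, outside 23–25 ✗; longest run = 3 ✓ — fails.
Primer B (26 nt, A=10 T=5 G=5 C=6): GC 11/26 = 42.3% ✓; Tm = 2·15 + 4·11 = 74°C ✓; length 26, outside 23–25 ✗; longest run = 2 ✓ — fails.
Primer C (23 nt, A=5 T=6 G=5 C=7): GC 12/23 = 52.2% ✓; Tm = 2·11 + 4·12 = 70°C ✓; length 23 ✓; longest run = 3 ✓ — passes.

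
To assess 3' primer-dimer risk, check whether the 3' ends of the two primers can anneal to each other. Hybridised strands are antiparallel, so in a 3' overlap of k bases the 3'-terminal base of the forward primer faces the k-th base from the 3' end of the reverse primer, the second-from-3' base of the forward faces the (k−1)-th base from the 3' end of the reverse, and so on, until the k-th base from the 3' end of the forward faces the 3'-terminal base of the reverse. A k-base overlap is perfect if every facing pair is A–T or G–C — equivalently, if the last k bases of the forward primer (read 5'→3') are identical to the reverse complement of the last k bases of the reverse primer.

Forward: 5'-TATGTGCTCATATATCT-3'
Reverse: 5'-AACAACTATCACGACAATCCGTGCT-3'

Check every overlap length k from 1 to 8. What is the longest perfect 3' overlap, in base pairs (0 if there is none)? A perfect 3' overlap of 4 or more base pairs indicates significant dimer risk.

Last 8 bases (5'→3') — forward …ATATATCT, reverse …TCCGTGCT.
Reverse complement of the reverse primer's last 8 bases: AGCACGGA; its first k bases are the reverse complement of the reverse primer's last k bases, so a perfect k-base overlap needs the forward primer's last k bases to equal them.
Comparing (forward last k vs required): k=1: T vs A ✗; k=2: CT vs AG ✗; k=3: TCT vs AGC ✗; k=4: ATCT vs AGCA ✗; k=5: TATCT vs AGCAC ✗; k=6: ATATCT vs AGCACG ✗; k=7: TATATCT vs AGCACGG ✗; k=8: ATATATCT vs AGCACGGA ✗.
No overlap length from 1 to 8 is perfect, so the longest perfect 3' overlap is 0.

Longest perfect overlap: 0 complementary base pairs; below the dimer-risk threshold (threshold 4).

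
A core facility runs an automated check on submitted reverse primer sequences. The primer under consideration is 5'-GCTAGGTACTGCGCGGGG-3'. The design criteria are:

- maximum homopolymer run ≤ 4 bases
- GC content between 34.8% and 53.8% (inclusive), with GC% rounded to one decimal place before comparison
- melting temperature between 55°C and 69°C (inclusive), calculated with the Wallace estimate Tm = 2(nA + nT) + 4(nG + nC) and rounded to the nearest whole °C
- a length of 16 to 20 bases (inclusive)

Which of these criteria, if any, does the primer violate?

Base counts: A=2, T=3, G=9, C=4 (length 18).
homopolymer run: longest run = 4 ✓
GC content: GC 13/18 = 72.2%, outside 34.8–53.8% ✗
Tm: Tm = 2·5 + 4·13 = 62°C ✓
length: length 18 ✓

Fails: GC content.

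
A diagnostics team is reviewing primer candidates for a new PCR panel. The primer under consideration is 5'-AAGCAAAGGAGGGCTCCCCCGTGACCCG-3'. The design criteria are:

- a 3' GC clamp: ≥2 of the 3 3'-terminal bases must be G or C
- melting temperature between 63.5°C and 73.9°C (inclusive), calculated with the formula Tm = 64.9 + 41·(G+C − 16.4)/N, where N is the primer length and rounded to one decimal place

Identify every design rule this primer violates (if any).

Meets all criteria.

Base counts: A=7, T=2, G=9, C=10 (length 28).
GC clamp: 3' end CCG has 3 G/C ✓
Tm: Tm = 64.9 + 41·(19 − 16.4)/28 = 68.7°C ✓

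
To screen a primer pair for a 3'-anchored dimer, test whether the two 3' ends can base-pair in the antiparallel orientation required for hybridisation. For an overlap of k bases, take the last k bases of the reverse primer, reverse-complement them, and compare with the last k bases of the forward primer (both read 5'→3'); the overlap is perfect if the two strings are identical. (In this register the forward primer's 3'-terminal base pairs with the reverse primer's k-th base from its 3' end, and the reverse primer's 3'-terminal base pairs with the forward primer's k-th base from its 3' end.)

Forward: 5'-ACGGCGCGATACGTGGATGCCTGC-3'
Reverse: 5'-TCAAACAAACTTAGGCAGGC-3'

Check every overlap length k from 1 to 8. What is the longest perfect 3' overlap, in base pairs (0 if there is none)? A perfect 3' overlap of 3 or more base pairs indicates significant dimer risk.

Last 8 bases (5'→3') — forward …ATGCCTGC, reverse …AGGCAGGC.
Reverse complement of the reverse primer's last 8 bases: GCCTGCCT; its first k bases are the reverse complement of the reverse primer's last k bases, so a perfect k-base overlap needs the forward primer's last k bases to equal them.
Comparing (forward last k vs required): k=1: C vs G ✗; k=2: GC vs GC ✓; k=3: TGC vs GCC ✗; k=4: CTGC vs GCCT ✗; k=5: CCTGC vs GCCTG ✗; k=6: GCCTGC vs GCCTGC ✓; k=7: TGCCTGC vs GCCTGCC ✗; k=8: ATGCCTGC vs GCCTGCCT ✗.
Perfect overlaps at k = 2, 6; the largest is 6.

Longest perfect overlap: 6 complementary base pairs; significant dimer risk (threshold 3).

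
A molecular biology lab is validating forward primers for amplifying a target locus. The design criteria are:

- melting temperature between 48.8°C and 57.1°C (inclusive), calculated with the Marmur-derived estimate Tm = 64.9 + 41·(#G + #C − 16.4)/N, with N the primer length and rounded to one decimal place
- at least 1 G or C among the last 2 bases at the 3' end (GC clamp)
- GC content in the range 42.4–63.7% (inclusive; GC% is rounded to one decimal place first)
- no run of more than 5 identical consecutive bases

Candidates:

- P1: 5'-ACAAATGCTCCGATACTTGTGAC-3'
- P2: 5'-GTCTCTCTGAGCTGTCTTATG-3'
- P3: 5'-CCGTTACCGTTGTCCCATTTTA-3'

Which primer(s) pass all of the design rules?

P1 (23 nt, A=7 T=6 G=4 C=6): Tm = 64.9 + 41·(10 − 16.4)/23 = 53.5°C ✓; 3' end AC has 1 G/C ✓; GC 10/23 = 43.5% ✓; longest run = 3 ✓ — passes.
P2 (21 nt, A=2 T=9 G=5 C=5): Tm = 64.9 + 41·(10 − 16.4)/21 = 52.4°C ✓; 3' end TG has 1 G/C ✓; GC 10/21 = 47.6% ✓; longest run = 2 ✓ — passes.
P3 (22 nt, A=3 T=9 G=3 C=7): Tm = 64.9 + 41·(10 − 16.4)/22 = 53.0°C ✓; 3' end TA has 0 G/C, need ≥1 ✗; GC 10/22 = 45.5% ✓; longest run = 4 ✓ — fails.

P1 and P2.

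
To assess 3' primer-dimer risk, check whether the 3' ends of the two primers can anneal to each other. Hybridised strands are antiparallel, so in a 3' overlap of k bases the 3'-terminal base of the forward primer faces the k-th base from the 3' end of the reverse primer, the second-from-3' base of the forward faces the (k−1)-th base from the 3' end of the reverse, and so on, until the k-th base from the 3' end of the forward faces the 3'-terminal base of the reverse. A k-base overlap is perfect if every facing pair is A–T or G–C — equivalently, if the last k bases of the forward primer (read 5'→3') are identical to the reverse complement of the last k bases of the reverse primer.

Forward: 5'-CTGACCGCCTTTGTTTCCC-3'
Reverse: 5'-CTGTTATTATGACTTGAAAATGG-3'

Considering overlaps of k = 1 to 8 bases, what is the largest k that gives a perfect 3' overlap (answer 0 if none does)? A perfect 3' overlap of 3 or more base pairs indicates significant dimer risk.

Last 8 bases (5'→3') — forward …TGTTTCCC, reverse …GAAAATGG.
Reverse complement of the reverse primer's last 8 bases: CCATTTTC; its first k bases are the reverse complement of the reverse primer's last k bases, so a perfect k-base overlap needs the forward primer's last k bases to equal them.
Comparing (forward last k vs required): k=1: C vs C ✓; k=2: CC vs CC ✓; k=3: CCC vs CCA ✗; k=4: TCCC vs CCAT ✗; k=5: TTCCC vs CCATT ✗; k=6: TTTCCC vs CCATTT ✗; k=7: GTTTCCC vs CCATTTT ✗; k=8: TGTTTCCC vs CCATTTTC ✗.
Perfect overlaps at k = 1, 2; the largest is 2.

Longest perfect overlap: 2 complementary base pairs; below the dimer-risk threshold (threshold 3).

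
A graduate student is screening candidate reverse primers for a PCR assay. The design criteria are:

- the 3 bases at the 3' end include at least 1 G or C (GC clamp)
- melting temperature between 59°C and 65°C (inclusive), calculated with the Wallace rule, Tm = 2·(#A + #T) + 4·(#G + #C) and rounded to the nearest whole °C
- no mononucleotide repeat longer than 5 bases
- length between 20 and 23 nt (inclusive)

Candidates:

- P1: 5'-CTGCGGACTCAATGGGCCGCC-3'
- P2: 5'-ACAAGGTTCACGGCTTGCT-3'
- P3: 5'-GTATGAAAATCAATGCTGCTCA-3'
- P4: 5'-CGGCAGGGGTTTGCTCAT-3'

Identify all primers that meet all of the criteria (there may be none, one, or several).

P1 (21 nt, A=3 T=3 G=7 C=8): 3' end GCC has 3 G/C ✓; Tm = 2·6 + 4·15 = 72°C, outside 59–65°C ✗; longest run = 3 ✓; length 21 ✓ — fails.
P2 (19 nt, A=4 T=5 G=5 C=5): 3' end GCT has 2 G/C ✓; Tm = 2·9 + 4·10 = 58°C, outside 59–65°C ✗; longest run = 2 ✓; length 19, outside 20–23 ✗ — fails.
P3 (22 nt, A=8 T=6 G=4 C=4): 3' end TCA has 1 G/C ✓; Tm = 2·14 + 4·8 = 60°C ✓; longest run = 4 ✓; length 22 ✓ — passes.
P4 (18 nt, A=2 T=5 G=7 C=4): 3' end CAT has 1 G/C ✓; Tm = 2·7 + 4·11 = 58°C, outside 59–65°C ✗; longest run = 4 ✓; length 18, outside 20–23 ✗ — fails.

P3 only.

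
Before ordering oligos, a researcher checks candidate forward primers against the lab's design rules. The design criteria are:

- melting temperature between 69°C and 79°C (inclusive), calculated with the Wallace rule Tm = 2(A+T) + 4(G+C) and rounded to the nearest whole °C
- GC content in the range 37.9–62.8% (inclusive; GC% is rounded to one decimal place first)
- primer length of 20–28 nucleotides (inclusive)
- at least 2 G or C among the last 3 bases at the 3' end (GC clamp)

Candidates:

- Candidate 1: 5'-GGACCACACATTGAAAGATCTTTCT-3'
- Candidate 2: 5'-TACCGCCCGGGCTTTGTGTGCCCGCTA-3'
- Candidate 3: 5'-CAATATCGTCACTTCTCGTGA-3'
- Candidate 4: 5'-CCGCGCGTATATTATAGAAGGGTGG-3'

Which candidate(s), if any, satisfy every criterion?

Candidate 4 only.

Candidate 1 (25 nt, A=8 T=7 G=4 C=6): Tm = 2·15 + 4·10 = 70°C ✓; GC 10/25 = 40.0% ✓; length 25 ✓; 3' end TCT has 1 G/C, need ≥2 ✗ — fails.
Candidate 2 (27 nt, A=2 T=7 G=8 C=10): Tm = 2·9 + 4·18 = 90°C, outside 69–79°C ✗; GC 18/27 = 66.7%, outside 37.9–62.8% ✗; length 27 ✓; 3' end CTA has 1 G/C, need ≥2 ✗ — fails.
Candidate 3 (21 nt, A=5 T=7 G=3 C=6): Tm = 2·12 + 4·9 = 60°C, outside 69–79°C ✗; GC 9/21 = 42.9% ✓; length 21 ✓; 3' end TGA has 1 G/C, need ≥2 ✗ — fails.
Candidate 4 (25 nt, A=6 T=6 G=9 C=4): Tm = 2·12 + 4·13 = 76°C ✓; GC 13/25 = 52.0% ✓; length 25 ✓; 3' end TGG has 2 G/C ✓ — passes.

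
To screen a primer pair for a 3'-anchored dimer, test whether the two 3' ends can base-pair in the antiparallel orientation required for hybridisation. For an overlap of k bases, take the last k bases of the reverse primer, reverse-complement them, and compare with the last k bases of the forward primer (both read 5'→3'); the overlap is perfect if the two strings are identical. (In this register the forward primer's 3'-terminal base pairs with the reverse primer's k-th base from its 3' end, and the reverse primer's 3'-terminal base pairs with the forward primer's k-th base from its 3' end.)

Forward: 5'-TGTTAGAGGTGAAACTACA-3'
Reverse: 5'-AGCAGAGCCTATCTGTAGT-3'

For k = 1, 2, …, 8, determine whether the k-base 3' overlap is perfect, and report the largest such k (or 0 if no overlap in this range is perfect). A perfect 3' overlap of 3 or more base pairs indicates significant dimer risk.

Longest perfect overlap: 6 complementary base pairs; significant dimer risk (threshold 3).

Last 8 bases (5'→3') — forward …AAACTACA, reverse …TCTGTAGT.
Reverse complement of the reverse primer's last 8 bases: ACTACAGA; its first k bases are the reverse complement of the reverse primer's last k bases, so a perfect k-base overlap needs the forward primer's last k bases to equal them.
Comparing (forward last k vs required): k=1: A vs A ✓; k=2: CA vs AC ✗; k=3: ACA vs ACT ✗; k=4: TACA vs ACTA ✗; k=5: CTACA vs ACTAC ✗; k=6: ACTACA vs ACTACA ✓; k=7: AACTACA vs ACTACAG ✗; k=8: AAACTACA vs ACTACAGA ✗.
Perfect overlaps at k = 1, 6; the largest is 6.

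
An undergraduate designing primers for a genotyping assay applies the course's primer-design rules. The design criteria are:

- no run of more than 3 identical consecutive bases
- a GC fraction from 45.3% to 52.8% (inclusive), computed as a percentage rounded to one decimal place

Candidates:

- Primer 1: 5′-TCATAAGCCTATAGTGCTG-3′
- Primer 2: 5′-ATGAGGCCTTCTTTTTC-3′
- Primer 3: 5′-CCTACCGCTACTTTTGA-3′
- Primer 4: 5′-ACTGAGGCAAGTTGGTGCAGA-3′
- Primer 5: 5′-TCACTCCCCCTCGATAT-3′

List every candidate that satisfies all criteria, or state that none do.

Primer 4 only.

Primer 1 (19 nt, A=5 T=6 G=4 C=4): longest run = 2 ✓; GC 8/19 = 42.1%, outside 45.3–52.8% ✗ — fails.
Primer 2 (17 nt, A=2 T=8 G=3 C=4): longest run = 5, exceeds 3 ✗; GC 7/17 = 41.2%, outside 45.3–52.8% ✗ — fails.
Primer 3 (17 nt, A=3 T=6 G=2 C=6): longest run = 4, exceeds 3 ✗; GC 8/17 = 47.1% ✓ — fails.
Primer 4 (21 nt, A=6 T=4 G=8 C=3): longest run = 2 ✓; GC 11/21 = 52.4% ✓ — passes.
Primer 5 (17 nt, A=3 T=5 G=1 C=8): longest run = 5, exceeds 3 ✗; GC 9/17 = 52.9%, outside 45.3–52.8% ✗ — fails.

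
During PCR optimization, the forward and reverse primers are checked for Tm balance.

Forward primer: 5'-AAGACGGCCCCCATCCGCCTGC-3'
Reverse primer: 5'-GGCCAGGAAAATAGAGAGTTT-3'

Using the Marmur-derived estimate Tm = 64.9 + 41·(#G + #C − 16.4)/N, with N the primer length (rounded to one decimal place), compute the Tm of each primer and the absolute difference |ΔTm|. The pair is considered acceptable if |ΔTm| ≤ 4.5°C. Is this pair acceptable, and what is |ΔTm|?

|ΔTm| = 13.7°C; the pair is not acceptable.

Forward: G+C = 16, N = 22 → Tm = 64.9 + 41·(16 − 16.4)/22 = 64.2°C.
Reverse: G+C = 9, N = 21 → Tm = 64.9 + 41·(9 − 16.4)/21 = 50.5°C.
|ΔTm| = |64.2 − 50.5| = 13.7°C, > 4.5°C.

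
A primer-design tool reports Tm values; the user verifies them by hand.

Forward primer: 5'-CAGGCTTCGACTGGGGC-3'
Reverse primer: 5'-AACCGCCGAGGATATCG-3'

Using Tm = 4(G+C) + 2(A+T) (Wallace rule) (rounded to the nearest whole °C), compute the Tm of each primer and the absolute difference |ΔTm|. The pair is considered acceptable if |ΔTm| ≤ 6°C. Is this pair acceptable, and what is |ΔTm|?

|ΔTm| = 4°C; the pair is acceptable.

Forward: A=2 T=3 G=7 C=5 → Tm = 2·5 + 4·12 = 58°C.
Reverse: A=5 T=2 G=5 C=5 → Tm = 2·7 + 4·10 = 54°C.
|ΔTm| = |58 − 54| = 4°C, ≤ 6°C.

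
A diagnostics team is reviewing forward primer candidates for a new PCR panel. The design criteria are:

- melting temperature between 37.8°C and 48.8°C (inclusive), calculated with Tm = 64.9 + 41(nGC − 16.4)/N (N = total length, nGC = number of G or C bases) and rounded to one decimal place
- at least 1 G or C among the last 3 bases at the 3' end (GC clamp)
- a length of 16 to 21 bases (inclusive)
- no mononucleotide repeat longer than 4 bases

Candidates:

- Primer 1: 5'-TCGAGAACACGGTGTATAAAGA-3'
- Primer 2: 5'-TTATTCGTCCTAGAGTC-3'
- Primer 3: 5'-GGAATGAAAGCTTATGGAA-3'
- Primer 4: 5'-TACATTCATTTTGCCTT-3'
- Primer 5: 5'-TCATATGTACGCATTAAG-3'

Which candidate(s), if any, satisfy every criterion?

Primer 2, Primer 3 and Primer 5.

Primer 1 (22 nt, A=9 T=4 G=6 C=3): Tm = 64.9 + 41·(9 − 16.4)/22 = 51.1°C, outside 37.8–48.8°C ✗; 3' end AGA has 1 G/C ✓; length 22, outside 16–21 ✗; longest run = 3 ✓ — fails.
Primer 2 (17 nt, A=3 T=7 G=3 C=4): Tm = 64.9 + 41·(7 − 16.4)/17 = 42.2°C ✓; 3' end GTC has 2 G/C ✓; length 17 ✓; longest run = 2 ✓ — passes.
Primer 3 (19 nt, A=8 T=4 G=6 C=1): Tm = 64.9 + 41·(7 − 16.4)/19 = 44.6°C ✓; 3' end GAA has 1 G/C ✓; length 19 ✓; longest run = 3 ✓ — passes.
Primer 4 (17 nt, A=3 T=9 G=1 C=4): Tm = 64.9 + 41·(5 − 16.4)/17 = 37.4°C, outside 37.8–48.8°C ✗; 3' end CTT has 1 G/C ✓; length 17 ✓; longest run = 4 ✓ — fails.
Primer 5 (18 nt, A=6 T=6 G=3 C=3): Tm = 64.9 + 41·(6 − 16.4)/18 = 41.2°C ✓; 3' end AAG has 1 G/C ✓; length 18 ✓; longest run = 2 ✓ — passes.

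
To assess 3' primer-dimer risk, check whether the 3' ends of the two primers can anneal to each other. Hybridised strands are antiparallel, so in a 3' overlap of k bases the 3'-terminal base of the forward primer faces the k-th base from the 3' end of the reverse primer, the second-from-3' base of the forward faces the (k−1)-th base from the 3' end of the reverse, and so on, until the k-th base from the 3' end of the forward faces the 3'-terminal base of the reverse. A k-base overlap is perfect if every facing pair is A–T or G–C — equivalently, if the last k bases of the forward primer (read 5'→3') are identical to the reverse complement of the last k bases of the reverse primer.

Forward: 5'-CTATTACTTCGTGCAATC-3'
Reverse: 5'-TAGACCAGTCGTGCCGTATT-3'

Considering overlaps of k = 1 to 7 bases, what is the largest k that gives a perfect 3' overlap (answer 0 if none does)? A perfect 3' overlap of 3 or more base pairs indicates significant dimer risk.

Last 7 bases (5'→3') — forward …TGCAATC, reverse …CCGTATT.
Reverse complement of the reverse primer's last 7 bases: AATACGG; its first k bases are the reverse complement of the reverse primer's last k bases, so a perfect k-base overlap needs the forward primer's last k bases to equal them.
Comparing (forward last k vs required): k=1: C vs A ✗; k=2: TC vs AA ✗; k=3: ATC vs AAT ✗; k=4: AATC vs AATA ✗; k=5: CAATC vs AATAC ✗; k=6: GCAATC vs AATACG ✗; k=7: TGCAATC vs AATACGG ✗.
No overlap length from 1 to 7 is perfect, so the longest perfect 3' overlap is 0.

Longest perfect overlap: 0 complementary base pairs; below the dimer-risk threshold (threshold 3).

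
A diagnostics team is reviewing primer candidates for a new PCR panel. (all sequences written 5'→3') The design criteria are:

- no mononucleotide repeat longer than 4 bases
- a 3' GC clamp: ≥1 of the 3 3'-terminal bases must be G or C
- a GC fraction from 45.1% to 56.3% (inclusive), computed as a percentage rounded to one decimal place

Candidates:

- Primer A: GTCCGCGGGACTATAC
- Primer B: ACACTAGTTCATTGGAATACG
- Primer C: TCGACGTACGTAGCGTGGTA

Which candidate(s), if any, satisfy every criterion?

Primer C only.

Primer A (16 nt, A=3 T=3 G=5 C=5): longest run = 3 ✓; 3' end TAC has 1 G/C ✓; GC 10/16 = 62.5%, outside 45.1–56.3% ✗ — fails.
Primer B (21 nt, A=7 T=6 G=4 C=4): longest run = 2 ✓; 3' end ACG has 2 G/C ✓; GC 8/21 = 38.1%, outside 45.1–56.3% ✗ — fails.
Primer C (20 nt, A=4 T=5 G=7 C=4): longest run = 2 ✓; 3' end GTA has 1 G/C ✓; GC 11/20 = 55.0% ✓ — passes.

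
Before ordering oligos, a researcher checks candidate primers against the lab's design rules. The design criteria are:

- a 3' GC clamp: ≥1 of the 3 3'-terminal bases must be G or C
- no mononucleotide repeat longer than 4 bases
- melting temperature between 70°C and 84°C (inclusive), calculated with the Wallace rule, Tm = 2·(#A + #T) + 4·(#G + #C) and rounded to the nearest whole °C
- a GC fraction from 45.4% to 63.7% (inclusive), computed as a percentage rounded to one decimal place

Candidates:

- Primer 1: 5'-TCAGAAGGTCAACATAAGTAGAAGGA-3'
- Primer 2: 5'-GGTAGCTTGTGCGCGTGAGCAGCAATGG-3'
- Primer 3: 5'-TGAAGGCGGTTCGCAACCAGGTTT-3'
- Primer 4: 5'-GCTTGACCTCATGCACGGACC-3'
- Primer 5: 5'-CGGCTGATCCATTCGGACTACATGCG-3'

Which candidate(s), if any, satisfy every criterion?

Primer 1 (26 nt, A=12 T=4 G=7 C=3): 3' end GGA has 2 G/C ✓; longest run = 2 ✓; Tm = 2·16 + 4·10 = 72°C ✓; GC 10/26 = 38.5%, outside 45.4–63.7% ✗ — fails.
Primer 2 (28 nt, A=5 T=6 G=12 C=5): 3' end TGG has 2 G/C ✓; longest run = 2 ✓; Tm = 2·11 + 4·17 = 90°C, outside 70–84°C ✗; GC 17/28 = 60.7% ✓ — fails.
Primer 3 (24 nt, A=5 T=6 G=8 C=5): 3' end TTT has 0 G/C, need ≥1 ✗; longest run = 3 ✓; Tm = 2·11 + 4·13 = 74°C ✓; GC 13/24 = 54.2% ✓ — fails.
Primer 4 (21 nt, A=4 T=4 G=5 C=8): 3' end ACC has 2 G/C ✓; longest run = 2 ✓; Tm = 2·8 + 4·13 = 68°C, outside 70–84°C ✗; GC 13/21 = 61.9% ✓ — fails.
Primer 5 (26 nt, A=5 T=6 G=7 C=8): 3' end GCG has 3 G/C ✓; longest run = 2 ✓; Tm = 2·11 + 4·15 = 82°C ✓; GC 15/26 = 57.7% ✓ — passes.

Primer 5 only.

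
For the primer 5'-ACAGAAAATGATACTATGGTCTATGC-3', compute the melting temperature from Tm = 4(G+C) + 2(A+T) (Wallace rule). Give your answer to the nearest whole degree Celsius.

Base counts: A=10, T=7, G=5, C=4 (length 26).
Tm = 2·(10+7) + 4·(5+4) = 2·17 + 4·9 = 34 + 36 = 70°C.

70°C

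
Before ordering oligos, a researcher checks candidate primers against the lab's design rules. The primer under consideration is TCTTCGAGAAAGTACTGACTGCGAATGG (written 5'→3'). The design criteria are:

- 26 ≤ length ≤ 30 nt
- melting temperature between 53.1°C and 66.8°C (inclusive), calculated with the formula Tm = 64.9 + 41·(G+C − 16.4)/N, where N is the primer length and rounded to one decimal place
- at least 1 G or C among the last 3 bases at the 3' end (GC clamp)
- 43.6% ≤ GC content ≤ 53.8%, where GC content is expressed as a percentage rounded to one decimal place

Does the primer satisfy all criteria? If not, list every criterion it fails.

Meets all criteria.

Base counts: A=8, T=7, G=8, C=5 (length 28).
length: length 28 ✓
Tm: Tm = 64.9 + 41·(13 − 16.4)/28 = 59.9°C ✓
GC clamp: 3' end TGG has 2 G/C ✓
GC content: GC 13/28 = 46.4% ✓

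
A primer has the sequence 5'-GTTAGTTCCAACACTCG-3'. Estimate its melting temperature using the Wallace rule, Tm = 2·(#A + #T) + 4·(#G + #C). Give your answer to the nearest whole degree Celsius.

50°C

Base counts: A=4, T=5, G=3, C=5 (length 17).
Tm = 2·(4+5) + 4·(3+5) = 2·9 + 4·8 = 18 + 32 = 50°C.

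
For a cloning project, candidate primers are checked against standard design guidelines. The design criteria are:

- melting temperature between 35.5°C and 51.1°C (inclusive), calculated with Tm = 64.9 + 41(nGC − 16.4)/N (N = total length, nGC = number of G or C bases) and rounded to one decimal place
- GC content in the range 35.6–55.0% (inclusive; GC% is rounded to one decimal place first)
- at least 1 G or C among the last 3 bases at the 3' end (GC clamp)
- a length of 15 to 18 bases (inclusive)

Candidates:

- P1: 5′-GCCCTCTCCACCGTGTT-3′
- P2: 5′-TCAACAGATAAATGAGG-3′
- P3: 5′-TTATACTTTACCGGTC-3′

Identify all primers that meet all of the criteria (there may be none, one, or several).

P3 only.

P1 (17 nt, A=1 T=5 G=3 C=8): Tm = 64.9 + 41·(11 − 16.4)/17 = 51.9°C, outside 35.5–51.1°C ✗; GC 11/17 = 64.7%, outside 35.6–55.0% ✗; 3' end GTT has 1 G/C ✓; length 17 ✓ — fails.
P2 (17 nt, A=8 T=3 G=4 C=2): Tm = 64.9 + 41·(6 − 16.4)/17 = 39.8°C ✓; GC 6/17 = 35.3%, outside 35.6–55.0% ✗; 3' end AGG has 2 G/C ✓; length 17 ✓ — fails.
P3 (16 nt, A=3 T=7 G=2 C=4): Tm = 64.9 + 41·(6 − 16.4)/16 = 38.3°C ✓; GC 6/16 = 37.5% ✓; 3' end GTC has 2 G/C ✓; length 16 ✓ — passes.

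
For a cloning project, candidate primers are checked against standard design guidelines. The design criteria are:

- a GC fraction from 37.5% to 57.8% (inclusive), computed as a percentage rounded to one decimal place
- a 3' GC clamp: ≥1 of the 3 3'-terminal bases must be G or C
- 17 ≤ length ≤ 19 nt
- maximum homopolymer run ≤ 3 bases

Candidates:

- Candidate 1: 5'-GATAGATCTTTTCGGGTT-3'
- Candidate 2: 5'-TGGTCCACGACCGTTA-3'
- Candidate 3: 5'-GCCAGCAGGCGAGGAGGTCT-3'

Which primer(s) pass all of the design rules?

Candidate 1 (18 nt, A=3 T=8 G=5 C=2): GC 7/18 = 38.9% ✓; 3' end GTT has 1 G/C ✓; length 18 ✓; longest run = 4, exceeds 3 ✗ — fails.
Candidate 2 (16 nt, A=3 T=4 G=4 C=5): GC 9/16 = 56.3% ✓; 3' end TTA has 0 G/C, need ≥1 ✗; length 16, outside 17–19 ✗; longest run = 2 ✓ — fails.
Candidate 3 (20 nt, A=4 T=2 G=9 C=5): GC 14/20 = 70.0%, outside 37.5–57.8% ✗; 3' end TCT has 1 G/C ✓; length 20, outside 17–19 ✗; longest run = 2 ✓ — fails.

None of the candidates satisfy all criteria.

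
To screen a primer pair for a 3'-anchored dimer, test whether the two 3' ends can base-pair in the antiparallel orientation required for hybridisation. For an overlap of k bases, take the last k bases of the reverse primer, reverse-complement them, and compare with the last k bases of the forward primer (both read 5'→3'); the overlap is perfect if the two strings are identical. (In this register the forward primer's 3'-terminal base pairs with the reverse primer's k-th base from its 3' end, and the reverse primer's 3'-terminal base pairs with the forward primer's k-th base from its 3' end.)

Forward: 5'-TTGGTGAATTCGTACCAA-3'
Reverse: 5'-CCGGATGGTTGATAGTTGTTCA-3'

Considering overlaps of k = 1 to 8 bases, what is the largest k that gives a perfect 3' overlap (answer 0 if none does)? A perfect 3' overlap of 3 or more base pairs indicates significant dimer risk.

Last 8 bases (5'→3') — forward …CGTACCAA, reverse …GTTGTTCA.
Reverse complement of the reverse primer's last 8 bases: TGAACAAC; its first k bases are the reverse complement of the reverse primer's last k bases, so a perfect k-base overlap needs the forward primer's last k bases to equal them.
Comparing (forward last k vs required): k=1: A vs T ✗; k=2: AA vs TG ✗; k=3: CAA vs TGA ✗; k=4: CCAA vs TGAA ✗; k=5: ACCAA vs TGAAC ✗; k=6: TACCAA vs TGAACA ✗; k=7: GTACCAA vs TGAACAA ✗; k=8: CGTACCAA vs TGAACAAC ✗.
No overlap length from 1 to 8 is perfect, so the longest perfect 3' overlap is 0.

Longest perfect overlap: 0 complementary base pairs; below the dimer-risk threshold (threshold 3).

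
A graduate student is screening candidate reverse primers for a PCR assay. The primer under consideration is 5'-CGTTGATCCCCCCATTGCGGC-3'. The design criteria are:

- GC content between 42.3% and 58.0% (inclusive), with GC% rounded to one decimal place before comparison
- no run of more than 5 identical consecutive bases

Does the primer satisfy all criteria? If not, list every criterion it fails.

Base counts: A=2, T=5, G=5, C=9 (length 21).
GC content: GC 14/21 = 66.7%, outside 42.3–58.0% ✗
homopolymer run: longest run = 6, exceeds 5 ✗

Fails: GC content, homopolymer run.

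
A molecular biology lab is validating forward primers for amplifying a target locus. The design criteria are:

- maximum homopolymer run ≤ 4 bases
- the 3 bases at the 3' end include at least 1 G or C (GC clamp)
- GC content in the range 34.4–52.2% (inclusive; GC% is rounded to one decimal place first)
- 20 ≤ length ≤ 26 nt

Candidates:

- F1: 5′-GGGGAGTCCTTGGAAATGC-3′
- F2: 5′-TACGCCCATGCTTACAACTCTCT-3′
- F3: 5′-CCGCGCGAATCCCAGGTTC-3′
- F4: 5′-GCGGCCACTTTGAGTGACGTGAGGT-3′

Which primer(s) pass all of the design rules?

F2 only.

F1 (19 nt, A=4 T=4 G=8 C=3): longest run = 4 ✓; 3' end TGC has 2 G/C ✓; GC 11/19 = 57.9%, outside 34.4–52.2% ✗; length 19, outside 20–26 ✗ — fails.
F2 (23 nt, A=5 T=7 G=2 C=9): longest run = 3 ✓; 3' end TCT has 1 G/C ✓; GC 11/23 = 47.8% ✓; length 23 ✓ — passes.
F3 (19 nt, A=3 T=3 G=5 C=8): longest run = 3 ✓; 3' end TTC has 1 G/C ✓; GC 13/19 = 68.4%, outside 34.4–52.2% ✗; length 19, outside 20–26 ✗ — fails.
F4 (25 nt, A=4 T=6 G=10 C=5): longest run = 3 ✓; 3' end GGT has 2 G/C ✓; GC 15/25 = 60.0%, outside 34.4–52.2% ✗; length 25 ✓ — fails.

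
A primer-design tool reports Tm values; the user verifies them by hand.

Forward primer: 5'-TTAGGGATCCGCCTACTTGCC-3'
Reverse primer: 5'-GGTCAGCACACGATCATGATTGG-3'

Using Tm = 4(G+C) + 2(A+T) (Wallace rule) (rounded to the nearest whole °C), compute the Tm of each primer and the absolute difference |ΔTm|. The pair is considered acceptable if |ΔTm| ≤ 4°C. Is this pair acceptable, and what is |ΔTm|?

Forward: A=3 T=6 G=5 C=7 → Tm = 2·9 + 4·12 = 66°C.
Reverse: A=6 T=5 G=7 C=5 → Tm = 2·11 + 4·12 = 70°C.
|ΔTm| = |66 − 70| = 4°C, ≤ 4°C.

|ΔTm| = 4°C; the pair is acceptable.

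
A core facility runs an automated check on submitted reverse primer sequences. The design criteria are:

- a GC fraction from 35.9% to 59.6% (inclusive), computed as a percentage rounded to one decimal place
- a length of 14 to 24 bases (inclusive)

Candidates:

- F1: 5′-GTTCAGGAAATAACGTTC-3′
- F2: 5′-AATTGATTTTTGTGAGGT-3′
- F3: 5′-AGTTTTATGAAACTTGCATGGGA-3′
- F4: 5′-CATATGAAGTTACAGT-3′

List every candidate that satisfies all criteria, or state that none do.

F1 only.

F1 (18 nt, A=6 T=5 G=4 C=3): GC 7/18 = 38.9% ✓; length 18 ✓ — passes.
F2 (18 nt, A=4 T=9 G=5 C=0): GC 5/18 = 27.8%, outside 35.9–59.6% ✗; length 18 ✓ — fails.
F3 (23 nt, A=7 T=8 G=6 C=2): GC 8/23 = 34.8%, outside 35.9–59.6% ✗; length 23 ✓ — fails.
F4 (16 nt, A=6 T=5 G=3 C=2): GC 5/16 = 31.3%, outside 35.9–59.6% ✗; length 16 ✓ — fails.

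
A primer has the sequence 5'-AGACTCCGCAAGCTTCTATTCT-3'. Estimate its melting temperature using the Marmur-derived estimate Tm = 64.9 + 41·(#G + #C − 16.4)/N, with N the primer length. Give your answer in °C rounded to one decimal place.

Base counts: A=5, T=7, G=3, C=7; G+C = 10, N = 22.
Tm = 64.9 + 41·(10 − 16.4)/22 = 64.9 + -262.40/22 = 53.0°C.

53.0°C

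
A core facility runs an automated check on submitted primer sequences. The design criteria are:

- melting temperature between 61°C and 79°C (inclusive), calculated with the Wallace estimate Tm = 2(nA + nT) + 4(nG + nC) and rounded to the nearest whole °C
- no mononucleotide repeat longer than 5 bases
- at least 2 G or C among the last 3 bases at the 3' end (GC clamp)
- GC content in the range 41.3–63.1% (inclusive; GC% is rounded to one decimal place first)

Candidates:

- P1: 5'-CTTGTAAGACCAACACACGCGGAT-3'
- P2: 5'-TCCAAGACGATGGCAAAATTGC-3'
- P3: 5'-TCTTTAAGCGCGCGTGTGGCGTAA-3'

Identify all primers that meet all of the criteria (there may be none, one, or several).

P2 only.

P1 (24 nt, A=8 T=4 G=5 C=7): Tm = 2·12 + 4·12 = 72°C ✓; longest run = 2 ✓; 3' end GAT has 1 G/C, need ≥2 ✗; GC 12/24 = 50.0% ✓ — fails.
P2 (22 nt, A=8 T=4 G=5 C=5): Tm = 2·12 + 4·10 = 64°C ✓; longest run = 4 ✓; 3' end TGC has 2 G/C ✓; GC 10/22 = 45.5% ✓ — passes.
P3 (24 nt, A=4 T=7 G=8 C=5): Tm = 2·11 + 4·13 = 74°C ✓; longest run = 3 ✓; 3' end TAA has 0 G/C, need ≥2 ✗; GC 13/24 = 54.2% ✓ — fails.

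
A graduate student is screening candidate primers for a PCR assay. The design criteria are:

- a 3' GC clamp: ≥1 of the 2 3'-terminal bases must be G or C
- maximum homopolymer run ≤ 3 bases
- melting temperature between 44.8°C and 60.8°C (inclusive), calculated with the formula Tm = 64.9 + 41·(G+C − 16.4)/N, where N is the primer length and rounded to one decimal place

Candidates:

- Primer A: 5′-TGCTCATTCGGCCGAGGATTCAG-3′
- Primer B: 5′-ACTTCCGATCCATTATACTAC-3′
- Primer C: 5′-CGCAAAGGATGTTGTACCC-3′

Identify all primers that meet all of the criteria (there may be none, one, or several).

Primer A (23 nt, A=4 T=6 G=7 C=6): 3' end AG has 1 G/C ✓; longest run = 2 ✓; Tm = 64.9 + 41·(13 − 16.4)/23 = 58.8°C ✓ — passes.
Primer B (21 nt, A=6 T=7 G=1 C=7): 3' end AC has 1 G/C ✓; longest run = 2 ✓; Tm = 64.9 + 41·(8 − 16.4)/21 = 48.5°C ✓ — passes.
Primer C (19 nt, A=5 T=4 G=5 C=5): 3' end CC has 2 G/C ✓; longest run = 3 ✓; Tm = 64.9 + 41·(10 − 16.4)/19 = 51.1°C ✓ — passes.

Primer A, Primer B and Primer C.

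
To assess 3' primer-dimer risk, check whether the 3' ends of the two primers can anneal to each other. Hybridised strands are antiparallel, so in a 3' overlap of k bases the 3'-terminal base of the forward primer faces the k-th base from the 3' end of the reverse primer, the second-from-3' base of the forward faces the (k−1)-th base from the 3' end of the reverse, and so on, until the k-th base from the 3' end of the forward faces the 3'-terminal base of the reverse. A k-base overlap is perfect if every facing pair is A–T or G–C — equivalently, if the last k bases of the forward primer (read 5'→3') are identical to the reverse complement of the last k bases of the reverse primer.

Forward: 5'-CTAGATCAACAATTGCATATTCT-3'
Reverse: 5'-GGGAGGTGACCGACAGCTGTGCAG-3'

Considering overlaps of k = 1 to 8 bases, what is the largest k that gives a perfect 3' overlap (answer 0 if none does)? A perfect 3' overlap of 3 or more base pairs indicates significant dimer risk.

Last 8 bases (5'→3') — forward …CATATTCT, reverse …CTGTGCAG.
Reverse complement of the reverse primer's last 8 bases: CTGCACAG; its first k bases are the reverse complement of the reverse primer's last k bases, so a perfect k-base overlap needs the forward primer's last k bases to equal them.
Comparing (forward last k vs required): k=1: T vs C ✗; k=2: CT vs CT ✓; k=3: TCT vs CTG ✗; k=4: TTCT vs CTGC ✗; k=5: ATTCT vs CTGCA ✗; k=6: TATTCT vs CTGCAC ✗; k=7: ATATTCT vs CTGCACA ✗; k=8: CATATTCT vs CTGCACAG ✗.
Only k = 2 is perfect, so the longest perfect 3' overlap is 2.

Longest perfect overlap: 2 complementary base pairs; below the dimer-risk threshold (threshold 3).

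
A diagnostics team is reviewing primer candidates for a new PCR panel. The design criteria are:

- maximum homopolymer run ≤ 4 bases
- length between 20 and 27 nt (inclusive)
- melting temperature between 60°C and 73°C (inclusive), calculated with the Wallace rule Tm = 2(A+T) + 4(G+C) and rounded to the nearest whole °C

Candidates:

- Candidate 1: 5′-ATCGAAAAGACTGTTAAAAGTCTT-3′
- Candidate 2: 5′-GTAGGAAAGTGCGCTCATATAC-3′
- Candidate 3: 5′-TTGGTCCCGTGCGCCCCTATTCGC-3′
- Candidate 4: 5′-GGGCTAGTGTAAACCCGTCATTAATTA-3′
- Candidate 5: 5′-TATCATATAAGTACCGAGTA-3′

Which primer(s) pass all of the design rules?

Candidate 1 (24 nt, A=10 T=7 G=4 C=3): longest run = 4 ✓; length 24 ✓; Tm = 2·17 + 4·7 = 62°C ✓ — passes.
Candidate 2 (22 nt, A=7 T=5 G=6 C=4): longest run = 3 ✓; length 22 ✓; Tm = 2·12 + 4·10 = 64°C ✓ — passes.
Candidate 3 (24 nt, A=1 T=7 G=6 C=10): longest run = 4 ✓; length 24 ✓; Tm = 2·8 + 4·16 = 80°C, outside 60–73°C ✗ — fails.
Candidate 4 (27 nt, A=8 T=8 G=6 C=5): longest run = 3 ✓; length 27 ✓; Tm = 2·16 + 4·11 = 76°C, outside 60–73°C ✗ — fails.
Candidate 5 (20 nt, A=8 T=6 G=3 C=3): longest run = 2 ✓; length 20 ✓; Tm = 2·14 + 4·6 = 52°C, outside 60–73°C ✗ — fails.

Candidate 1 and Candidate 2.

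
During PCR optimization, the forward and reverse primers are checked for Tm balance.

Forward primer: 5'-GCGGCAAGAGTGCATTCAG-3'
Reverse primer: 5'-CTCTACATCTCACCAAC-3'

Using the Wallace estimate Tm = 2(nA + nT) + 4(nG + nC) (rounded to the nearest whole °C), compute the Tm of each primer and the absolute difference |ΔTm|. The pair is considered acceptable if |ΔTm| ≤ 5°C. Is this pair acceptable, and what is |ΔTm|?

|ΔTm| = 10°C; the pair is not acceptable.

Forward: A=5 T=3 G=7 C=4 → Tm = 2·8 + 4·11 = 60°C.
Reverse: A=5 T=4 G=0 C=8 → Tm = 2·9 + 4·8 = 50°C.
|ΔTm| = |60 − 50| = 10°C, > 5°C.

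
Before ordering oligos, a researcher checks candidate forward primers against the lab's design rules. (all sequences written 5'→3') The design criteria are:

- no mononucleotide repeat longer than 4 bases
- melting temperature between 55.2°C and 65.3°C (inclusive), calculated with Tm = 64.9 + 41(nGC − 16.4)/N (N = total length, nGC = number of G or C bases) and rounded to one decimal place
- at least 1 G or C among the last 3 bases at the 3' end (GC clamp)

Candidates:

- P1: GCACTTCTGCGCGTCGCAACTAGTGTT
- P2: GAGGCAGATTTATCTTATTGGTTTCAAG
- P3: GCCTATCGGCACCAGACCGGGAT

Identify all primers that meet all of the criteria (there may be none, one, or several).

P1, P2 and P3.

P1 (27 nt, A=4 T=8 G=7 C=8): longest run = 2 ✓; Tm = 64.9 + 41·(15 − 16.4)/27 = 62.8°C ✓; 3' end GTT has 1 G/C ✓ — passes.
P2 (28 nt, A=7 T=11 G=7 C=3): longest run = 3 ✓; Tm = 64.9 + 41·(10 − 16.4)/28 = 55.5°C ✓; 3' end AAG has 1 G/C ✓ — passes.
P3 (23 nt, A=5 T=3 G=7 C=8): longest run = 3 ✓; Tm = 64.9 + 41·(15 − 16.4)/23 = 62.4°C ✓; 3' end GAT has 1 G/C ✓ — passes.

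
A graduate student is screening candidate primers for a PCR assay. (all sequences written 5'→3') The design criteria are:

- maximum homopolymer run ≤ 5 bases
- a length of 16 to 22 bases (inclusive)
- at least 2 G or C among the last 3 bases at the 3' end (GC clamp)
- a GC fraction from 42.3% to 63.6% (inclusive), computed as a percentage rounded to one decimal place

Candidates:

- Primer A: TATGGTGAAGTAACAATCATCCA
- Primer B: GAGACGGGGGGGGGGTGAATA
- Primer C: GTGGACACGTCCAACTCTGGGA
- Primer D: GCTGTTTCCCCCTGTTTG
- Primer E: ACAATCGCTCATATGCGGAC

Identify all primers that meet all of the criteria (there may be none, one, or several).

Primer A (23 nt, A=9 T=6 G=4 C=4): longest run = 2 ✓; length 23, outside 16–22 ✗; 3' end CCA has 2 G/C ✓; GC 8/23 = 34.8%, outside 42.3–63.6% ✗ — fails.
Primer B (21 nt, A=5 T=2 G=13 C=1): longest run = 10, exceeds 5 ✗; length 21 ✓; 3' end ATA has 0 G/C, need ≥2 ✗; GC 14/21 = 66.7%, outside 42.3–63.6% ✗ — fails.
Primer C (22 nt, A=5 T=4 G=7 C=6): longest run = 3 ✓; length 22 ✓; 3' end GGA has 2 G/C ✓; GC 13/22 = 59.1% ✓ — passes.
Primer D (18 nt, A=0 T=8 G=4 C=6): longest run = 5 ✓; length 18 ✓; 3' end TTG has 1 G/C, need ≥2 ✗; GC 10/18 = 55.6% ✓ — fails.
Primer E (20 nt, A=6 T=4 G=4 C=6): longest run = 2 ✓; length 20 ✓; 3' end GAC has 2 G/C ✓; GC 10/20 = 50.0% ✓ — passes.

Primer C and Primer E.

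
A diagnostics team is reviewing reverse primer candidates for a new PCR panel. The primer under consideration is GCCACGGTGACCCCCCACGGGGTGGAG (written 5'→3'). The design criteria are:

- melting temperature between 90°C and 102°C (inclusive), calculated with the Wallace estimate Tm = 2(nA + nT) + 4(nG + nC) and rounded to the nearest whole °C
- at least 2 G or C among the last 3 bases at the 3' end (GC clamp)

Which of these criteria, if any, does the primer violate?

Base counts: A=4, T=2, G=11, C=10 (length 27).
Tm: Tm = 2·6 + 4·21 = 96°C ✓
GC clamp: 3' end GAG has 2 G/C ✓

Meets all criteria.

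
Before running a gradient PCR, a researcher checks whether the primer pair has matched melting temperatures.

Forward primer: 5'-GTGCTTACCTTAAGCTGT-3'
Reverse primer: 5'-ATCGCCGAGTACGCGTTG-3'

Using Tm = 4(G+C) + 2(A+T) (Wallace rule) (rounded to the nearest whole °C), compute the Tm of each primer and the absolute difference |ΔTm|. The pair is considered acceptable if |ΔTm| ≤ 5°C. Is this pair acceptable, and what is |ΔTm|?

|ΔTm| = 6°C; the pair is not acceptable.

Forward: A=3 T=7 G=4 C=4 → Tm = 2·10 + 4·8 = 52°C.
Reverse: A=3 T=4 G=6 C=5 → Tm = 2·7 + 4·11 = 58°C.
|ΔTm| = |52 − 58| = 6°C, > 5°C.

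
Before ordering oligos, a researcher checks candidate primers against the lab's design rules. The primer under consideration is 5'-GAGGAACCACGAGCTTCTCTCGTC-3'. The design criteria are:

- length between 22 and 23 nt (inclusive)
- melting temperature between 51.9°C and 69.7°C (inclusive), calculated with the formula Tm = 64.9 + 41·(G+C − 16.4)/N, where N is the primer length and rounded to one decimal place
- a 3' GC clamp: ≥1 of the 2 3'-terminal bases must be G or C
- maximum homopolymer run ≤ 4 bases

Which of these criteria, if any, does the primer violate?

Base counts: A=5, T=5, G=6, C=8 (length 24).
length: length 24, outside 22–23 ✗
Tm: Tm = 64.9 + 41·(14 − 16.4)/24 = 60.8°C ✓
GC clamp: 3' end TC has 1 G/C ✓
homopolymer run: longest run = 2 ✓

Fails: length.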